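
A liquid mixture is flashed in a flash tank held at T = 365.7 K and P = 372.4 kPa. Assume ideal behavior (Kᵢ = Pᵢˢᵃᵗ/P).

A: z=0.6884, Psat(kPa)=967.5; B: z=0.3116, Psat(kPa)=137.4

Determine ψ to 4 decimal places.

Raoult's law: Kᵢ = Pᵢˢᵃᵗ/P = Pᵢˢᵃᵗ/372.4.
  K_A = 967.5/372.4 = 2.598013, K_B = 137.4/372.4 = 0.368958
Let ψ = V/F and solve Σ zᵢ(Kᵢ−1)/(1+ψ(Kᵢ−1)) = 0.
g(0) = ΣzᵢKᵢ − 1 = 0.9034 and g(1) = 1 − Σzᵢ/Kᵢ = -0.1095, so a root lies in (0, 1).
Binary case is linear: z₁(K₁−1)(1+ψ(K₂−1)) + z₂(K₂−1)(1+ψ(K₁−1)) = 0
⇒ ψ = [z₁(K₁−1)+z₂(K₂−1)] / [−(K₁−1)(K₂−1)] = 0.90344/1.00841 = 0.8959

ψ = 0.8959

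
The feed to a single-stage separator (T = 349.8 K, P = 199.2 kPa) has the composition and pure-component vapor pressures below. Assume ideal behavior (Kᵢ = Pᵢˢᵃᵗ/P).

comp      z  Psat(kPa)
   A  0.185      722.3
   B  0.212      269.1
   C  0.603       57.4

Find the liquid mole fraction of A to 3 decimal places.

x_A = 0.148

Raoult's law: Kᵢ = Pᵢˢᵃᵗ/P = Pᵢˢᵃᵗ/199.2.
  K_A = 722.3/199.2 = 3.62600, K_B = 269.1/199.2 = 1.35090, K_C = 57.4/199.2 = 0.28815
Let ψ = V/F and solve Σ zᵢ(Kᵢ−1)/(1+ψ(Kᵢ−1)) = 0.
g(0) = ΣzᵢKᵢ − 1 = 0.131 and g(1) = 1 − Σzᵢ/Kᵢ = -1.301, so a root lies in (0, 1).
Iterate (Newton) starting at ψ = 0.34:
  ψ = 0.340: g = -0.2432, g' = -0.909 → ψ = 0.072
  ψ = 0.072: g = 0.0282, g' = -1.265 → ψ = 0.095
Converged at ψ = 0.095.
Compositions from xᵢ = zᵢ/(1+ψ(Kᵢ−1)), yᵢ = Kᵢxᵢ:
  A: x = 0.148, y = 0.536
  B: x = 0.205, y = 0.277
  C: x = 0.647, y = 0.186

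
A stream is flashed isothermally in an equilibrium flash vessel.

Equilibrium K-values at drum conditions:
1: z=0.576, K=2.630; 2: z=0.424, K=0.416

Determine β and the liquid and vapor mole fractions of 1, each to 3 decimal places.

β = 0.726, x_1 = 0.264, y_1 = 0.694

Material balance + equilibrium reduce to Σ zᵢ(Kᵢ−1)/(1+β(Kᵢ−1)) = 0.
Check two-phase: ΣzᵢKᵢ = 1.691 > 1 and Σzᵢ/Kᵢ = 1.238 > 1, so g(0) = 0.691 > 0 and g(1) = -0.238 < 0.
Binary case is linear: z₁(K₁−1)(1+β(K₂−1)) + z₂(K₂−1)(1+β(K₁−1)) = 0
⇒ β = [z₁(K₁−1)+z₂(K₂−1)] / [−(K₁−1)(K₂−1)] = 0.6913/0.9519 = 0.726
Compositions from xᵢ = zᵢ/(1+β(Kᵢ−1)), yᵢ = Kᵢxᵢ:
  1: x = 0.264, y = 0.694
  2: x = 0.736, y = 0.306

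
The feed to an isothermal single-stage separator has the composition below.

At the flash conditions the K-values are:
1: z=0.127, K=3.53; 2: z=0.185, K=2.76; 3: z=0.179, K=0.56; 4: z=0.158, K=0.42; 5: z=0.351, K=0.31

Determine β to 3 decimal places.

β = 0.184

Let β = V/F and solve Σ zᵢ(Kᵢ−1)/(1+β(Kᵢ−1)) = 0.
Check two-phase: ΣzᵢKᵢ = 1.234 > 1 and Σzᵢ/Kᵢ = 1.931 > 1, so g(0) = 0.234 > 0 and g(1) = -0.931 < 0.
Newton iteration, β⁰ = 0.63:
  β = 0.630: g = -0.4035, g' = -0.971 → β = 0.214
  β = 0.214: g = -0.0311, g' = -0.986 → β = 0.183
  β = 0.183: g = 0.0007, g' = -1.034 → β = 0.184
Converged at β = 0.184.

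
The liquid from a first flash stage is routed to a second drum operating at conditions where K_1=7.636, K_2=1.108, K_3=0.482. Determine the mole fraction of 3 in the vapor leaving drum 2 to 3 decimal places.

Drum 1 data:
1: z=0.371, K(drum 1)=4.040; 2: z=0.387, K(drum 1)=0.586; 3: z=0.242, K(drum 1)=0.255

y_3 (drum 2) = 0.249

Drum 1:
Material balance + equilibrium reduce to Σ zᵢ(Kᵢ−1)/(1+ψ₁(Kᵢ−1)) = 0.
g(0) = ΣzᵢKᵢ − 1 = 0.787 and g(1) = 1 − Σzᵢ/Kᵢ = -0.701, so a root lies in (0, 1).
Newton iteration, ψ₁⁰ = 0.58:
  ψ₁ = 0.580: g = -0.1201, g' = -0.980 → ψ₁ = 0.457
  ψ₁ = 0.457: g = 0.0006, g' = -1.010 → ψ₁ = 0.458
Converged at ψ₁ = 0.458.
Drum-1 compositions:
  1: x = 0.155, y = 0.626
  2: x = 0.478, y = 0.280
  3: x = 0.367, y = 0.094
Drum-2 feed = drum-1 liquid: z₂ = (0.1551, 0.4776, 0.3674).
Drum 2:
Let ψ₂ = V/F and solve Σ zᵢ(Kᵢ−1)/(1+ψ₂(Kᵢ−1)) = 0.
Feasibility: ΣzᵢKᵢ = 1.890, Σzᵢ/Kᵢ = 1.213 — both > 1, two phases present.
Newton–Raphson from ψ₂ = 0.64:
  ψ₂ = 0.640: g = -0.0403, g' = -0.473 → ψ₂ = 0.555
  ψ₂ = 0.555: g = 0.0014, g' = -0.511 → ψ₂ = 0.558
Converged at ψ₂ = 0.558.
  1: x = 0.033, y = 0.252
  2: x = 0.450, y = 0.499
  3: x = 0.517, y = 0.249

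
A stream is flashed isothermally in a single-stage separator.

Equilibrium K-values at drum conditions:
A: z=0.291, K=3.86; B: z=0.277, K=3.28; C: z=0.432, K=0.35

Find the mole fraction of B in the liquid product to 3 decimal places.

Material balance + equilibrium reduce to Σ zᵢ(Kᵢ−1)/(1+V/F(Kᵢ−1)) = 0.
Feasibility: ΣzᵢKᵢ = 2.183, Σzᵢ/Kᵢ = 1.394 — both > 1, two phases present.
Iterate (Newton) starting at V/F = 0.5:
  V/F = 0.500: g = 0.2216, g' = -1.118 → V/F = 0.698
  V/F = 0.698: g = 0.0072, g' = -1.091 → V/F = 0.705
Converged at V/F = 0.705.
Compositions from xᵢ = zᵢ/(1+V/F(Kᵢ−1)), yᵢ = Kᵢxᵢ:
  A: x = 0.096, y = 0.372
  B: x = 0.106, y = 0.349
  C: x = 0.797, y = 0.279

x_B = 0.106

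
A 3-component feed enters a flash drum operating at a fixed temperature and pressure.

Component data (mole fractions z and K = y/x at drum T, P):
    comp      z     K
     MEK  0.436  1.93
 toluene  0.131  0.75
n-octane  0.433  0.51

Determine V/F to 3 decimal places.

Newton–Raphson from V/F = 0.35:
  V/F = 0.350: g = 0.0139, g' = -0.376 → V/F = 0.387
Converged at V/F = 0.387.

V/F = 0.387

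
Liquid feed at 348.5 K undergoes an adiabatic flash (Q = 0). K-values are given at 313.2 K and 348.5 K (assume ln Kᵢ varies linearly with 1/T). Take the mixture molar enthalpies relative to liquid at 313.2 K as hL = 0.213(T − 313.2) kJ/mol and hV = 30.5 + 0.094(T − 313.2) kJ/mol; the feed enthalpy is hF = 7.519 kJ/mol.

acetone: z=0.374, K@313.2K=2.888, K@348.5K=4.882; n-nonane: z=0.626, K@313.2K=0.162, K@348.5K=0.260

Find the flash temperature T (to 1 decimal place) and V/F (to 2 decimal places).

T = 322.2 K, V/F = 0.19

Adiabatic flash: solve Rachford–Rice at each trial T, then check hF = ψ·hV(T) + (1−ψ)·hL(T).
  T = 313.2 K: K = (2.888, 0.162), RR gives ψ = 0.115, H_out = 3.499 kJ/mol
  T = 348.5 K: K = (4.882, 0.260), RR gives ψ = 0.344, H_out = 16.570 kJ/mol
  T = 330.9 K: K = (3.811, 0.208), RR gives ψ = 0.249, H_out = 10.854 kJ/mol
  T = 322.0 K: K = (3.327, 0.184), RR gives ψ = 0.189, H_out = 7.453 kJ/mol
  T = 326.4 K: K = (3.561, 0.196), RR gives ψ = 0.221, H_out = 9.193 kJ/mol
  T = 324.2 K: K = (3.443, 0.190), RR gives ψ = 0.205, H_out = 8.339 kJ/mol
Linear interpolation between T = 322.0 (H_out = 7.453) and T = 324.2 (H_out = 8.339) on hF = 7.519 gives T ≈ 322.2 K, at which ψ = 0.19.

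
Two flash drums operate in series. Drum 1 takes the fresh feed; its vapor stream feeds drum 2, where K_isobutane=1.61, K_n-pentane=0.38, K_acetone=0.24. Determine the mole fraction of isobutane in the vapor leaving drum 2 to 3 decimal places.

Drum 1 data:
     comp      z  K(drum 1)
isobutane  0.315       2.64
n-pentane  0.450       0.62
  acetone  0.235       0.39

y_isobutane (drum 2) = 0.835

Drum 1:
Rachford–Rice: g(ψ₁) = Σ zᵢ(Kᵢ−1)/(1+ψ₁(Kᵢ−1)) = 0.
Check two-phase: ΣzᵢKᵢ = 1.202 > 1 and Σzᵢ/Kᵢ = 1.448 > 1, so g(0) = 0.202 > 0 and g(1) = -0.448 < 0.
Newton iteration, ψ₁⁰ = 0.5:
  ψ₁ = 0.500: g = -0.1335, g' = -0.536 → ψ₁ = 0.251
  ψ₁ = 0.251: g = 0.0078, g' = -0.627 → ψ₁ = 0.263
Converged at ψ₁ = 0.263.
Drum-1 compositions:
  isobutane: x = 0.220, y = 0.581
  n-pentane: x = 0.500, y = 0.310
  acetone: x = 0.280, y = 0.109
Drum-2 feed = drum-1 vapor: z₂ = (0.5808, 0.3100, 0.1092).
Drum 2:
Rachford–Rice: g(ψ₂) = Σ zᵢ(Kᵢ−1)/(1+ψ₂(Kᵢ−1)) = 0.
Feasibility: ΣzᵢKᵢ = 1.079, Σzᵢ/Kᵢ = 1.632 — both > 1, two phases present.
Newton iteration, ψ₂⁰ = 0.5:
  ψ₂ = 0.500: g = -0.1409, g' = -0.541 → ψ₂ = 0.240
  ψ₂ = 0.240: g = -0.0181, g' = -0.423 → ψ₂ = 0.197
  ψ₂ = 0.197: g = -0.0002, g' = -0.414 → ψ₂ = 0.196
Converged at ψ₂ = 0.196.
  isobutane: x = 0.519, y = 0.835
  n-pentane: x = 0.353, y = 0.134
  acetone: x = 0.128, y = 0.031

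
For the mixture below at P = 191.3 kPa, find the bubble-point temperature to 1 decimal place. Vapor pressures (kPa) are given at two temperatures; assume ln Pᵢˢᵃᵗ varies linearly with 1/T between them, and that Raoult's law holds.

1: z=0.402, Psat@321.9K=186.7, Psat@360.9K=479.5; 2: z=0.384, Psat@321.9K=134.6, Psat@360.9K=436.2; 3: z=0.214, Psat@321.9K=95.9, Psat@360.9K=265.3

T = 330.9 K

Bubble-point temperature: ΣzᵢPᵢˢᵃᵗ(T) = P. Interpolate ln Pᵢˢᵃᵗ = aᵢ + bᵢ/T.
  T = 321.9 K: ΣzᵢPᵢˢᵃᵗ = 147.26 kPa
  T = 360.9 K: ΣzᵢPᵢˢᵃᵗ = 417.03 kPa
  T = 341.4 K: ΣzᵢPᵢˢᵃᵗ = 254.93 kPa
  T = 331.6 K: ΣzᵢPᵢˢᵃᵗ = 194.97 kPa
  T = 326.8 K: ΣzᵢPᵢˢᵃᵗ = 170.03 kPa
  T = 329.2 K: ΣzᵢPᵢˢᵃᵗ = 182.16 kPa
Interpolating between 329.2 K and 331.6 K gives T ≈ 330.9 K.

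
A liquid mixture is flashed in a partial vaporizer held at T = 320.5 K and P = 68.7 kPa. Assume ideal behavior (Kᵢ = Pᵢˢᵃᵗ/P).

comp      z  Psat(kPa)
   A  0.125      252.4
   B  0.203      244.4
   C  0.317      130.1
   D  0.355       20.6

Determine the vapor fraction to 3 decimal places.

ψ = 0.690

Raoult's law: Kᵢ = Pᵢˢᵃᵗ/P = Pᵢˢᵃᵗ/68.7.
  K_A = 252.4/68.7 = 3.67394, K_B = 244.4/68.7 = 3.55750, K_C = 130.1/68.7 = 1.89374, K_D = 20.6/68.7 = 0.29985
Rachford–Rice: g(ψ) = Σ zᵢ(Kᵢ−1)/(1+ψ(Kᵢ−1)) = 0.
g(0) = ΣzᵢKᵢ − 1 = 0.888 and g(1) = 1 − Σzᵢ/Kᵢ = -0.442, so a root lies in (0, 1).
Iterate (Newton) starting at ψ = 0.5:
  ψ = 0.500: g = 0.1842, g' = -0.952 → ψ = 0.693
  ψ = 0.693: g = -0.0039, g' = -1.036 → ψ = 0.690
Converged at ψ = 0.690.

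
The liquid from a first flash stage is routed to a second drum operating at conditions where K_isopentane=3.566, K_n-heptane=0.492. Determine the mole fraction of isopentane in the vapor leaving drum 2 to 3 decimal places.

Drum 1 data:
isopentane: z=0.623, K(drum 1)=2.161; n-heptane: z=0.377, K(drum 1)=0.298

y_isopentane (drum 2) = 0.589

Drum 1:
Let ψ₁ = V/F and solve Σ zᵢ(Kᵢ−1)/(1+ψ₁(Kᵢ−1)) = 0.
Feasibility: ΣzᵢKᵢ = 1.459, Σzᵢ/Kᵢ = 1.553 — both > 1, two phases present.
Binary case is linear: z₁(K₁−1)(1+ψ₁(K₂−1)) + z₂(K₂−1)(1+ψ₁(K₁−1)) = 0
⇒ ψ₁ = [z₁(K₁−1)+z₂(K₂−1)] / [−(K₁−1)(K₂−1)] = 0.4586/0.8150 = 0.563
Drum-1 compositions:
  isopentane: x = 0.377, y = 0.814
  n-heptane: x = 0.623, y = 0.186
Drum-2 feed = drum-1 liquid: z₂ = (0.3768, 0.6232).
Drum 2:
Binary case is linear: z₁(K₁−1)(1+ψ₂(K₂−1)) + z₂(K₂−1)(1+ψ₂(K₁−1)) = 0
⇒ ψ₂ = [z₁(K₁−1)+z₂(K₂−1)] / [−(K₁−1)(K₂−1)] = 0.6503/1.3035 = 0.499
  isopentane: x = 0.165, y = 0.589
  n-heptane: x = 0.835, y = 0.411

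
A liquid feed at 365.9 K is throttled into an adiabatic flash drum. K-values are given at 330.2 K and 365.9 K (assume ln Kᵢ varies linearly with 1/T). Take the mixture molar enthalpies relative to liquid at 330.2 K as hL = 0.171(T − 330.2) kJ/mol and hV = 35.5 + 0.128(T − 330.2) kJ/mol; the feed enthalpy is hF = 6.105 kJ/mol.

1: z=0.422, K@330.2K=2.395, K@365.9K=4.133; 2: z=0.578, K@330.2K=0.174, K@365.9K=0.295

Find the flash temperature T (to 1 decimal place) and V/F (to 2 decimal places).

Adiabatic flash: solve Rachford–Rice at each trial T, then check hF = ψ·hV(T) + (1−ψ)·hL(T).
  T = 330.2 K: K = (2.395, 0.174), RR gives ψ = 0.097, H_out = 3.428 kJ/mol
  T = 365.9 K: K = (4.133, 0.295), RR gives ψ = 0.414, H_out = 20.169 kJ/mol
  T = 348.0 K: K = (3.188, 0.229), RR gives ψ = 0.284, H_out = 12.892 kJ/mol
  T = 339.1 K: K = (2.774, 0.201), RR gives ψ = 0.202, H_out = 8.615 kJ/mol
  T = 334.6 K: K = (2.578, 0.187), RR gives ψ = 0.153, H_out = 6.141 kJ/mol
  T = 332.4 K: K = (2.485, 0.180), RR gives ψ = 0.126, H_out = 4.827 kJ/mol
Linear interpolation between T = 332.4 (H_out = 4.827) and T = 334.6 (H_out = 6.141) on hF = 6.105 gives T ≈ 334.5 K, at which ψ = 0.15.

T = 334.5 K, V/F = 0.15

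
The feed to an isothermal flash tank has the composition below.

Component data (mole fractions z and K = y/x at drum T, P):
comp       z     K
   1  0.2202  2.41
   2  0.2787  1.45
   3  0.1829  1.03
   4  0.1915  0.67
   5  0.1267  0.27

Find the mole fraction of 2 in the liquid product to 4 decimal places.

Rachford–Rice: g(ψ) = Σ zᵢ(Kᵢ−1)/(1+ψ(Kᵢ−1)) = 0.
Feasibility: ΣzᵢKᵢ = 1.2857, Σzᵢ/Kᵢ = 1.2162 — both > 1, two phases present.
Newton iteration, ψ⁰ = 0.49:
  ψ = 0.4900: g = 0.07240, g' = -0.3845 → ψ = 0.6783
  ψ = 0.6783: g = -0.00446, g' = -0.4472 → ψ = 0.6683
Converged at ψ = 0.6683.
Compositions from xᵢ = zᵢ/(1+ψ(Kᵢ−1)), yᵢ = Kᵢxᵢ:
  1: x = 0.1134, y = 0.2732
  2: x = 0.2143, y = 0.3107
  3: x = 0.1793, y = 0.1847
  4: x = 0.2457, y = 0.1646
  5: x = 0.2474, y = 0.0668

x_2 = 0.2143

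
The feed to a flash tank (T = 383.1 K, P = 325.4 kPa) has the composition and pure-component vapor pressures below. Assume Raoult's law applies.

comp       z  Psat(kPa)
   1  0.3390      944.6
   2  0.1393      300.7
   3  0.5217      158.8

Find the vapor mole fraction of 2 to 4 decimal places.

Raoult's law: Kᵢ = Pᵢˢᵃᵗ/P = Pᵢˢᵃᵗ/325.4.
  K_1 = 944.6/325.4 = 2.902889, K_2 = 300.7/325.4 = 0.924093, K_3 = 158.8/325.4 = 0.488015
Rachford–Rice: g(ψ) = Σ zᵢ(Kᵢ−1)/(1+ψ(Kᵢ−1)) = 0.
Feasibility: ΣzᵢKᵢ = 1.3674, Σzᵢ/Kᵢ = 1.3365 — both > 1, two phases present.
Newton iteration, ψ⁰ = 0.5:
  ψ = 0.5000: g = -0.03943, g' = -0.5703 → ψ = 0.4309
  ψ = 0.4309: g = 0.00084, g' = -0.5966 → ψ = 0.4323
Converged at ψ = 0.4323.
Compositions from xᵢ = zᵢ/(1+ψ(Kᵢ−1)), yᵢ = Kᵢxᵢ:
  1: x = 0.1860, y = 0.5400
  2: x = 0.1440, y = 0.1331
  3: x = 0.6700, y = 0.3270

y_2 = 0.1331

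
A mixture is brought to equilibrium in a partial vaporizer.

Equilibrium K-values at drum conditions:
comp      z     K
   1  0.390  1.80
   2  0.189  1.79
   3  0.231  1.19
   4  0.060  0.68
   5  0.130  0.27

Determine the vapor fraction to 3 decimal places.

Rachford–Rice: g(ψ) = Σ zᵢ(Kᵢ−1)/(1+ψ(Kᵢ−1)) = 0.
g(0) = ΣzᵢKᵢ − 1 = 0.391 and g(1) = 1 − Σzᵢ/Kᵢ = -0.086, so a root lies in (0, 1).
Newton–Raphson from ψ = 0.5:
  ψ = 0.500: g = 0.1977, g' = -0.375 → ψ = 1.000
  ψ = 1.000: g = -0.0861, g' = -1.083 → ψ = 0.921
  ψ = 0.921: g = -0.0131, g' = -0.785 → ψ = 0.904
  ψ = 0.904: g = -0.0004, g' = -0.741 → ψ = 0.903
Converged at ψ = 0.903.

ψ = 0.903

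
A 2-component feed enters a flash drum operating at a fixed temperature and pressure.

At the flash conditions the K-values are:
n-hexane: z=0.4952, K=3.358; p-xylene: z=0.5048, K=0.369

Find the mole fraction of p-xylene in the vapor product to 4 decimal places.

y_p-xylene = 0.2911

Rachford–Rice: g(ψ) = Σ zᵢ(Kᵢ−1)/(1+ψ(Kᵢ−1)) = 0.
Feasibility: ΣzᵢKᵢ = 1.8492, Σzᵢ/Kᵢ = 1.5155 — both > 1, two phases present.
Binary case is linear: z₁(K₁−1)(1+ψ(K₂−1)) + z₂(K₂−1)(1+ψ(K₁−1)) = 0
⇒ ψ = [z₁(K₁−1)+z₂(K₂−1)] / [−(K₁−1)(K₂−1)] = 0.84915/1.48790 = 0.5707
Compositions from xᵢ = zᵢ/(1+ψ(Kᵢ−1)), yᵢ = Kᵢxᵢ:
  n-hexane: x = 0.2111, y = 0.7089
  p-xylene: x = 0.7889, y = 0.2911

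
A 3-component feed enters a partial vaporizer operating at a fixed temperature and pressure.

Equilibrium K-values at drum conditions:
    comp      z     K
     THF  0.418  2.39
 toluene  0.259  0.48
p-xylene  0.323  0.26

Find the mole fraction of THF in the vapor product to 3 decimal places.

Material balance + equilibrium reduce to Σ zᵢ(Kᵢ−1)/(1+V/F(Kᵢ−1)) = 0.
Check two-phase: ΣzᵢKᵢ = 1.207 > 1 and Σzᵢ/Kᵢ = 1.957 > 1, so g(0) = 0.207 > 0 and g(1) = -0.957 < 0.
Newton iteration, V/F⁰ = 0.5:
  V/F = 0.500: g = -0.2186, g' = -0.855 → V/F = 0.244
  V/F = 0.244: g = -0.0122, g' = -0.806 → V/F = 0.229
Converged at V/F = 0.229.
Compositions from xᵢ = zᵢ/(1+V/F(Kᵢ−1)), yᵢ = Kᵢxᵢ:
  THF: x = 0.317, y = 0.758
  toluene: x = 0.294, y = 0.141
  p-xylene: x = 0.389, y = 0.101

y_THF = 0.758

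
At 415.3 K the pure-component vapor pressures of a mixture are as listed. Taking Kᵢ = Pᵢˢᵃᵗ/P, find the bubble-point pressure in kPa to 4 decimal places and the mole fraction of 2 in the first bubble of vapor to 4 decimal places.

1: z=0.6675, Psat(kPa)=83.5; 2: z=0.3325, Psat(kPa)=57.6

At the bubble point ψ → 0, so ΣzᵢKᵢ = 1 with Kᵢ = Pᵢˢᵃᵗ/P ⇒ P = ΣzᵢPᵢˢᵃᵗ.
P = 0.6675·83.5 + 0.3325·57.6 = 74.8882 kPa
yᵢ = zᵢPᵢˢᵃᵗ/P ⇒ y_2 = 0.3325·57.6/74.8882 = 0.2557

Pbub = 74.8882 kPa, y_2 = 0.2557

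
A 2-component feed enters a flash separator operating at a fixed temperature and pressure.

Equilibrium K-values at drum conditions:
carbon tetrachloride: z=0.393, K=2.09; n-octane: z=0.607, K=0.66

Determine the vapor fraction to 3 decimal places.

Material balance + equilibrium reduce to Σ zᵢ(Kᵢ−1)/(1+ψ(Kᵢ−1)) = 0.
g(0) = ΣzᵢKᵢ − 1 = 0.222 and g(1) = 1 − Σzᵢ/Kᵢ = -0.108, so a root lies in (0, 1).
Iterate (Newton) starting at ψ = 0.5:
  ψ = 0.500: g = 0.0286, g' = -0.297 → ψ = 0.596
  ψ = 0.596: g = 0.0008, g' = -0.282 → ψ = 0.599
Converged at ψ = 0.599.

ψ = 0.599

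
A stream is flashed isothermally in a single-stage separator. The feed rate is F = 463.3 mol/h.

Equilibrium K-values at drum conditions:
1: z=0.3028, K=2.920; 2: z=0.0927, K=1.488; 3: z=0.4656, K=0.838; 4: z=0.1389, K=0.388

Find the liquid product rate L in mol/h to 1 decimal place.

Let β = V/F and solve Σ zᵢ(Kᵢ−1)/(1+β(Kᵢ−1)) = 0.
g(0) = ΣzᵢKᵢ − 1 = 0.4662 and g(1) = 1 − Σzᵢ/Kᵢ = -0.0796, so a root lies in (0, 1).
Newton–Raphson from β = 0.5:
  β = 0.5000: g = 0.12842, g' = -0.4273 → β = 0.8005
  β = 0.8005: g = 0.00836, g' = -0.4009 → β = 0.8214
  β = 0.8214: g = -0.00005, g' = -0.4059 → β = 0.8213
Converged at β = 0.8213.
Then V = β·F = 0.8213·463.3 = 380.5 mol/h and L = F − V = 82.8 mol/h.

L = 82.8 mol/h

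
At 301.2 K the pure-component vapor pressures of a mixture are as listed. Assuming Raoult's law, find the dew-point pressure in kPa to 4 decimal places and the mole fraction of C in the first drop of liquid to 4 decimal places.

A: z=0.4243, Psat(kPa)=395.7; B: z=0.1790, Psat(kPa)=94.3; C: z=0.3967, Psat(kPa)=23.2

Pdew = 49.8266 kPa, x_C = 0.8520

At the dew point ψ → 1, so Σzᵢ/Kᵢ = 1 with Kᵢ = Pᵢˢᵃᵗ/P ⇒ 1/P = Σzᵢ/Pᵢˢᵃᵗ.
1/P = 0.4243/395.7 + 0.1790/94.3 + 0.3967/23.2 = 0.0200696 ⇒ P = 49.8266 kPa
xᵢ = zᵢP/Pᵢˢᵃᵗ ⇒ x_C = 0.3967·49.8266/23.2 = 0.8520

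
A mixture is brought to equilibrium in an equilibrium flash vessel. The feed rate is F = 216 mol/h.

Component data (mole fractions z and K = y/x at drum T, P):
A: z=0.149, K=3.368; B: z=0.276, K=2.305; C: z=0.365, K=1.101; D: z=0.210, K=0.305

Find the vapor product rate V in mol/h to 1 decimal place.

Material balance + equilibrium reduce to Σ zᵢ(Kᵢ−1)/(1+ψ(Kᵢ−1)) = 0.
Feasibility: ΣzᵢKᵢ = 1.604, Σzᵢ/Kᵢ = 1.184 — both > 1, two phases present.
Newton–Raphson from ψ = 0.64:
  ψ = 0.640: g = 0.1083, g' = -0.604 → ψ = 0.819
  ψ = 0.819: g = -0.0108, g' = -0.757 → ψ = 0.805
Converged at ψ = 0.805.
Then V = ψ·F = 0.8048·216 = 173.8 mol/h and L = F − V = 42.2 mol/h.

V = 173.8 mol/h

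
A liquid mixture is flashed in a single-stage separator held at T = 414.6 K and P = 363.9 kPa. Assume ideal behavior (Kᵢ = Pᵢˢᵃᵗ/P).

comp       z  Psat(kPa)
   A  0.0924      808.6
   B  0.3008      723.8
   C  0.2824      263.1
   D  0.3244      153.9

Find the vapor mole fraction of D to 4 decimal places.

y_D = 0.1660

Raoult's law: Kᵢ = Pᵢˢᵃᵗ/P = Pᵢˢᵃᵗ/363.9.
  K_A = 808.6/363.9 = 2.222039, K_B = 723.8/363.9 = 1.989008, K_C = 263.1/363.9 = 0.723001, K_D = 153.9/363.9 = 0.422918
Let β = V/F and solve Σ zᵢ(Kᵢ−1)/(1+β(Kᵢ−1)) = 0.
Feasibility: ΣzᵢKᵢ = 1.1450, Σzᵢ/Kᵢ = 1.3505 — both > 1, two phases present.
Iterate (Newton) starting at β = 0.64:
  β = 0.6400: g = -0.14638, g' = -0.4574 → β = 0.3200
  β = 0.3200: g = -0.00829, g' = -0.4297 → β = 0.3007
  β = 0.3007: g = 0.00003, g' = -0.4325 → β = 0.3008
Converged at β = 0.3008.
Compositions from xᵢ = zᵢ/(1+β(Kᵢ−1)), yᵢ = Kᵢxᵢ:
  A: x = 0.0676, y = 0.1501
  B: x = 0.2318, y = 0.4611
  C: x = 0.3081, y = 0.2227
  D: x = 0.3925, y = 0.1660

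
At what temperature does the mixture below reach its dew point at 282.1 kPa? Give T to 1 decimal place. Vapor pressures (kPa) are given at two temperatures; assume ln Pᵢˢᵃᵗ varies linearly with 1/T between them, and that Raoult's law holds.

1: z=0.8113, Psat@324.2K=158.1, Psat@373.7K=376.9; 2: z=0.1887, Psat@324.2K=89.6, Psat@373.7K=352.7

Dew-point temperature: Σzᵢ·P/Pᵢˢᵃᵗ(T) = 1. Interpolate ln Pᵢˢᵃᵗ = aᵢ + bᵢ/T.
  T = 324.2 K: ΣzᵢP/Pᵢˢᵃᵗ = 2.0417
  T = 373.7 K: ΣzᵢP/Pᵢˢᵃᵗ = 0.7582
  T = 348.9 K: ΣzᵢP/Pᵢˢᵃᵗ = 1.1956
  T = 361.3 K: ΣzᵢP/Pᵢˢᵃᵗ = 0.9436
  T = 355.1 K: ΣzᵢP/Pᵢˢᵃᵗ = 1.0596
  T = 358.2 K: ΣzᵢP/Pᵢˢᵃᵗ = 0.9993
  T = 356.6 K: ΣzᵢP/Pᵢˢᵃᵗ = 1.0298
Interpolating between 356.6 K and 358.2 K gives T ≈ 358.2 K.

T = 358.2 K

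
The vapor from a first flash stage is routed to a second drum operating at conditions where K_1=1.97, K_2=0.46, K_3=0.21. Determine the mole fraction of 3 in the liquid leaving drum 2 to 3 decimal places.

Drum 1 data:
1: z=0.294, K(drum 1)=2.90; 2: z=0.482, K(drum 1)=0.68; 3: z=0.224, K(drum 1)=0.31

Drum 1:
Material balance + equilibrium reduce to Σ zᵢ(Kᵢ−1)/(1+ψ₁(Kᵢ−1)) = 0.
Feasibility: ΣzᵢKᵢ = 1.250, Σzᵢ/Kᵢ = 1.533 — both > 1, two phases present.
Newton–Raphson from ψ₁ = 0.5:
  ψ₁ = 0.500: g = -0.1331, g' = -0.598 → ψ₁ = 0.277
  ψ₁ = 0.277: g = 0.0055, g' = -0.678 → ψ₁ = 0.285
Converged at ψ₁ = 0.285.
Drum-1 compositions:
  1: x = 0.191, y = 0.553
  2: x = 0.530, y = 0.361
  3: x = 0.279, y = 0.086
Drum-2 feed = drum-1 vapor: z₂ = (0.5528, 0.3607, 0.0865).
Drum 2:
Rachford–Rice: g(ψ₂) = Σ zᵢ(Kᵢ−1)/(1+ψ₂(Kᵢ−1)) = 0.
Check two-phase: ΣzᵢKᵢ = 1.273 > 1 and Σzᵢ/Kᵢ = 1.477 > 1, so g(0) = 0.273 > 0 and g(1) = -0.477 < 0.
Iterate (Newton) starting at ψ₂ = 0.47:
  ψ₂ = 0.470: g = -0.0014, g' = -0.571 → ψ₂ = 0.468
Converged at ψ₂ = 0.468.
  1: x = 0.380, y = 0.749
  2: x = 0.483, y = 0.222
  3: x = 0.137, y = 0.029

x_3 (drum 2) = 0.137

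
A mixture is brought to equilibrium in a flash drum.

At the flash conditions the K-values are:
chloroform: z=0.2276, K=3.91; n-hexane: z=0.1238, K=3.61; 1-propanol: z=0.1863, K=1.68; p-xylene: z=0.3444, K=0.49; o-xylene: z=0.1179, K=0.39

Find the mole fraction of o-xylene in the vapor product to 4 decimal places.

y_o-xylene = 0.0827

Let β = V/F and solve Σ zᵢ(Kᵢ−1)/(1+β(Kᵢ−1)) = 0.
g(0) = ΣzᵢKᵢ − 1 = 0.8646 and g(1) = 1 − Σzᵢ/Kᵢ = -0.2086, so a root lies in (0, 1).
Iterate (Newton) starting at β = 0.49:
  β = 0.4900: g = 0.17309, g' = -0.7868 → β = 0.7100
  β = 0.7100: g = 0.01250, g' = -0.7044 → β = 0.7277
Converged at β = 0.7277.
Compositions from xᵢ = zᵢ/(1+β(Kᵢ−1)), yᵢ = Kᵢxᵢ:
  chloroform: x = 0.0730, y = 0.2854
  n-hexane: x = 0.0427, y = 0.1541
  1-propanol: x = 0.1246, y = 0.2094
  p-xylene: x = 0.5477, y = 0.2684
  o-xylene: x = 0.2120, y = 0.0827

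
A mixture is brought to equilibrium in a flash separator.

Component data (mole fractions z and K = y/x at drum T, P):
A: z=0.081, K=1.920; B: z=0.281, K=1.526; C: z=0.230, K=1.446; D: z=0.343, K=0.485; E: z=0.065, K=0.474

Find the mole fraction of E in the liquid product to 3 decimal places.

Rachford–Rice: g(ψ) = Σ zᵢ(Kᵢ−1)/(1+ψ(Kᵢ−1)) = 0.
g(0) = ΣzᵢKᵢ − 1 = 0.114 and g(1) = 1 − Σzᵢ/Kᵢ = -0.230, so a root lies in (0, 1).
Newton–Raphson from ψ = 0.5:
  ψ = 0.500: g = -0.0324, g' = -0.310 → ψ = 0.396
  ψ = 0.396: g = -0.0008, g' = -0.295 → ψ = 0.393
Converged at ψ = 0.393.
Compositions from xᵢ = zᵢ/(1+ψ(Kᵢ−1)), yᵢ = Kᵢxᵢ:
  A: x = 0.060, y = 0.114
  B: x = 0.233, y = 0.355
  C: x = 0.196, y = 0.283
  D: x = 0.430, y = 0.209
  E: x = 0.082, y = 0.039

x_E = 0.082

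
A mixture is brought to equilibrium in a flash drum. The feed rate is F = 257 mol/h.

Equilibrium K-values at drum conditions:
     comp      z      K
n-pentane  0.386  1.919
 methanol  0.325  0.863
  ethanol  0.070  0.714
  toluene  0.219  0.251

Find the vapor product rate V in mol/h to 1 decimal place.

Iterate (Newton) starting at V/F = 0.5:
  V/F = 0.500: g = -0.0903, g' = -0.482 → V/F = 0.313
  V/F = 0.313: g = -0.0071, g' = -0.420 → V/F = 0.296
Converged at V/F = 0.296.
Then V = V/F·F = 0.2956·257 = 76.0 mol/h and L = F − V = 181.0 mol/h.

V = 76.0 mol/h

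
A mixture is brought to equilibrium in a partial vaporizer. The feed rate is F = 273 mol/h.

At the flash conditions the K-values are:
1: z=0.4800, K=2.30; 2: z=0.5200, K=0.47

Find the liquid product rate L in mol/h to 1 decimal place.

L = 135.0 mol/h

Binary case is linear: z₁(K₁−1)(1+V/F(K₂−1)) + z₂(K₂−1)(1+V/F(K₁−1)) = 0
⇒ V/F = [z₁(K₁−1)+z₂(K₂−1)] / [−(K₁−1)(K₂−1)] = 0.34840/0.68900 = 0.5057
Then V = V/F·F = 0.5057·273 = 138.0 mol/h and L = F − V = 135.0 mol/h.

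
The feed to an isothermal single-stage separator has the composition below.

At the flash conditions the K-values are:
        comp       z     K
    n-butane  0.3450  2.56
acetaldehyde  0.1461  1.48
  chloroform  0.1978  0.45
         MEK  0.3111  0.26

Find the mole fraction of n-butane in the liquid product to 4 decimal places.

x_n-butane = 0.2345

Material balance + equilibrium reduce to Σ zᵢ(Kᵢ−1)/(1+ψ(Kᵢ−1)) = 0.
Check two-phase: ΣzᵢKᵢ = 1.2693 > 1 and Σzᵢ/Kᵢ = 1.8696 > 1, so g(0) = 0.2693 > 0 and g(1) = -0.8696 < 0.
Newton iteration, ψ⁰ = 0.5:
  ψ = 0.5000: g = -0.15656, g' = -0.8299 → ψ = 0.3114
  ψ = 0.3114: g = -0.00715, g' = -0.7806 → ψ = 0.3022
Converged at ψ = 0.3022.
Compositions from xᵢ = zᵢ/(1+ψ(Kᵢ−1)), yᵢ = Kᵢxᵢ:
  n-butane: x = 0.2345, y = 0.6002
  acetaldehyde: x = 0.1276, y = 0.1888
  chloroform: x = 0.2372, y = 0.1068
  MEK: x = 0.4007, y = 0.1042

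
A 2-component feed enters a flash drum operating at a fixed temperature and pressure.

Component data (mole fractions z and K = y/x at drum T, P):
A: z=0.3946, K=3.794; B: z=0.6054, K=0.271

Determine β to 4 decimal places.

Let β = V/F and solve Σ zᵢ(Kᵢ−1)/(1+β(Kᵢ−1)) = 0.
g(0) = ΣzᵢKᵢ − 1 = 0.6612 and g(1) = 1 − Σzᵢ/Kᵢ = -1.3380, so a root lies in (0, 1).
Binary case is linear: z₁(K₁−1)(1+β(K₂−1)) + z₂(K₂−1)(1+β(K₁−1)) = 0
⇒ β = [z₁(K₁−1)+z₂(K₂−1)] / [−(K₁−1)(K₂−1)] = 0.66118/2.03683 = 0.3246

β = 0.3246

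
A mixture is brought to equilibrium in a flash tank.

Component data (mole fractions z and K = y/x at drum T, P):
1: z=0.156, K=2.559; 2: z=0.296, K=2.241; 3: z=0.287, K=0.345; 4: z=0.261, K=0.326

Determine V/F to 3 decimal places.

Material balance + equilibrium reduce to Σ zᵢ(Kᵢ−1)/(1+V/F(Kᵢ−1)) = 0.
Check two-phase: ΣzᵢKᵢ = 1.247 > 1 and Σzᵢ/Kᵢ = 1.826 > 1, so g(0) = 0.247 > 0 and g(1) = -0.826 < 0.
Newton iteration, V/F⁰ = 0.5:
  V/F = 0.500: g = -0.1815, g' = -0.835 → V/F = 0.283
  V/F = 0.283: g = -0.0073, g' = -0.799 → V/F = 0.274
Converged at V/F = 0.274.

V/F = 0.274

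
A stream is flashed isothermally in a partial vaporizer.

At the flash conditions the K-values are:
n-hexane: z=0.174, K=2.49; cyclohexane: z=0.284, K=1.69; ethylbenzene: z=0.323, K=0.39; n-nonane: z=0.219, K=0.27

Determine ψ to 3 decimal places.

Newton–Raphson from ψ = 0.63:
  ψ = 0.630: g = -0.3457, g' = -0.886 → ψ = 0.240
  ψ = 0.240: g = -0.0653, g' = -0.646 → ψ = 0.138
  ψ = 0.138: g = 0.0007, g' = -0.666 → ψ = 0.140
Converged at ψ = 0.140.

ψ = 0.140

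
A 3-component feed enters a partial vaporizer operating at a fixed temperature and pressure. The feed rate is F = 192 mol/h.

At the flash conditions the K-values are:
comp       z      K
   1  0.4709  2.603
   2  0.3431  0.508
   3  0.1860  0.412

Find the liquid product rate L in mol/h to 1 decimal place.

Rachford–Rice: g(V/F) = Σ zᵢ(Kᵢ−1)/(1+V/F(Kᵢ−1)) = 0.
Check two-phase: ΣzᵢKᵢ = 1.4767 > 1 and Σzᵢ/Kᵢ = 1.3078 > 1, so g(0) = 0.4767 > 0 and g(1) = -0.3078 < 0.
Iterate (Newton) starting at V/F = 0.53:
  V/F = 0.5300: g = 0.02089, g' = -0.6414 → V/F = 0.5626
  V/F = 0.5626: g = 0.00008, g' = -0.6369 → V/F = 0.5627
Converged at V/F = 0.5627.
Then V = V/F·F = 0.5627·192 = 108.0 mol/h and L = F − V = 84.0 mol/h.

L = 84.0 mol/h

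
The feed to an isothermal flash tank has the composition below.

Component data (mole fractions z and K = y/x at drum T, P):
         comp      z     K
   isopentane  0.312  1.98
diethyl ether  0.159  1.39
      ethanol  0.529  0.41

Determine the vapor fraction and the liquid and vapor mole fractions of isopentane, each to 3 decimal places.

Material balance + equilibrium reduce to Σ zᵢ(Kᵢ−1)/(1+ψ(Kᵢ−1)) = 0.
Feasibility: ΣzᵢKᵢ = 1.056, Σzᵢ/Kᵢ = 1.562 — both > 1, two phases present.
Newton–Raphson from ψ = 0.45:
  ψ = 0.450: g = -0.1600, g' = -0.503 → ψ = 0.132
  ψ = 0.132: g = -0.0088, g' = -0.473 → ψ = 0.113
  ψ = 0.113: g = 0.0000, g' = -0.476 → ψ = 0.114
Converged at ψ = 0.114.
Compositions from xᵢ = zᵢ/(1+ψ(Kᵢ−1)), yᵢ = Kᵢxᵢ:
  isopentane: x = 0.281, y = 0.556
  diethyl ether: x = 0.152, y = 0.212
  ethanol: x = 0.567, y = 0.232

ψ = 0.114, x_isopentane = 0.281, y_isopentane = 0.556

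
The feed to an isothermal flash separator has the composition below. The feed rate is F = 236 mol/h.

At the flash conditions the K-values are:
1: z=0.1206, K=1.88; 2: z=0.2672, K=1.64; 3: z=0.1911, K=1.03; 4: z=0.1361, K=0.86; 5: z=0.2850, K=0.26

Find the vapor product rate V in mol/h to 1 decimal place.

V = 34.6 mol/h

Rachford–Rice: g(β) = Σ zᵢ(Kᵢ−1)/(1+β(Kᵢ−1)) = 0.
Feasibility: ΣzᵢKᵢ = 1.0529, Σzᵢ/Kᵢ = 1.6670 — both > 1, two phases present.
Iterate (Newton) starting at β = 0.38:
  β = 0.3800: g = -0.09077, g' = -0.4285 → β = 0.1681
  β = 0.1681: g = -0.00784, g' = -0.3666 → β = 0.1468
  β = 0.1468: g = -0.00003, g' = -0.3641 → β = 0.1467
Converged at β = 0.1467.
Then V = β·F = 0.1467·236 = 34.6 mol/h and L = F − V = 201.4 mol/h.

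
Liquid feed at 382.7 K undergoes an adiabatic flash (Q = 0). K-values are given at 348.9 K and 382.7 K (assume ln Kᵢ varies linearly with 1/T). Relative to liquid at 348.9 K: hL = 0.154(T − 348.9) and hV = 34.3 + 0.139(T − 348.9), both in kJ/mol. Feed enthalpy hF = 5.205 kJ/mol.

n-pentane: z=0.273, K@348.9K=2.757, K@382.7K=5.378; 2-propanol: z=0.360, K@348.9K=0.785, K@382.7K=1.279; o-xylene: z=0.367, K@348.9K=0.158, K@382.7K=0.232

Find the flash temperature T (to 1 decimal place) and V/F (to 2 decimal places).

Adiabatic flash: solve Rachford–Rice at each trial T, then check hF = ψ·hV(T) + (1−ψ)·hL(T).
  T = 348.9 K: K = (2.757, 0.785, 0.158), RR gives ψ = 0.091, H_out = 3.119 kJ/mol
  T = 382.7 K: K = (5.378, 1.279, 0.232), RR gives ψ = 0.505, H_out = 22.266 kJ/mol
  T = 365.8 K: K = (3.910, 1.013, 0.193), RR gives ψ = 0.336, H_out = 14.051 kJ/mol
  T = 357.4 K: K = (3.300, 0.895, 0.175), RR gives ψ = 0.229, H_out = 9.119 kJ/mol
  T = 353.1 K: K = (3.017, 0.838, 0.166), RR gives ψ = 0.164, H_out = 6.246 kJ/mol
  T = 351.0 K: K = (2.885, 0.811, 0.162), RR gives ψ = 0.129, H_out = 4.728 kJ/mol
  T = 352.1 K: K = (2.953, 0.825, 0.164), RR gives ψ = 0.147, H_out = 5.534 kJ/mol
  T = 351.6 K: K = (2.922, 0.819, 0.163), RR gives ψ = 0.139, H_out = 5.170 kJ/mol
Linear interpolation between T = 351.6 (H_out = 5.170) and T = 352.1 (H_out = 5.534) on hF = 5.205 gives T ≈ 351.6 K, at which ψ = 0.14.

T = 351.6 K, V/F = 0.14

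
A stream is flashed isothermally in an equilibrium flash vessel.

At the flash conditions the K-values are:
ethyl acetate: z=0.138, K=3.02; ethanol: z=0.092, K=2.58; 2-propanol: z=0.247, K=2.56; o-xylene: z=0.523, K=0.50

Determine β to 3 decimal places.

β = 0.644

Rachford–Rice: g(β) = Σ zᵢ(Kᵢ−1)/(1+β(Kᵢ−1)) = 0.
g(0) = ΣzᵢKᵢ − 1 = 0.548 and g(1) = 1 − Σzᵢ/Kᵢ = -0.224, so a root lies in (0, 1).
Iterate (Newton) starting at β = 0.7:
  β = 0.700: g = -0.0336, g' = -0.595 → β = 0.644
Converged at β = 0.644.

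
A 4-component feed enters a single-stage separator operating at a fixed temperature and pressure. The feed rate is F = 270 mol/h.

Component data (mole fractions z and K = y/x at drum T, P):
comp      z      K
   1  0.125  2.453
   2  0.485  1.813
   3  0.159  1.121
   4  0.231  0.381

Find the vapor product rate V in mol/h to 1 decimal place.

Material balance + equilibrium reduce to Σ zᵢ(Kᵢ−1)/(1+V/F(Kᵢ−1)) = 0.
Check two-phase: ΣzᵢKᵢ = 1.452 > 1 and Σzᵢ/Kᵢ = 1.067 > 1, so g(0) = 0.452 > 0 and g(1) = -0.067 < 0.
Newton iteration, V/F⁰ = 0.5:
  V/F = 0.500: g = 0.1966, g' = -0.438 → V/F = 0.949
  V/F = 0.949: g = -0.0301, g' = -0.670 → V/F = 0.904
  V/F = 0.904: g = -0.0013, g' = -0.614 → V/F = 0.901
Converged at V/F = 0.901.
Then V = V/F·F = 0.9015·270 = 243.4 mol/h and L = F − V = 26.6 mol/h.

V = 243.4 mol/h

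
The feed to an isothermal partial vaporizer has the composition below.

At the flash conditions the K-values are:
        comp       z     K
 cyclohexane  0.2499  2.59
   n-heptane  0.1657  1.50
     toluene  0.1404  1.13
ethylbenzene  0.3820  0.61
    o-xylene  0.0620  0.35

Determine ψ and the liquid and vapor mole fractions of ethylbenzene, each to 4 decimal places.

ψ = 0.6649, x_ethylbenzene = 0.5157, y_ethylbenzene = 0.3146

Rachford–Rice: g(ψ) = Σ zᵢ(Kᵢ−1)/(1+ψ(Kᵢ−1)) = 0.
Feasibility: ΣzᵢKᵢ = 1.3092, Σzᵢ/Kᵢ = 1.1346 — both > 1, two phases present.
Newton–Raphson from ψ = 0.5:
  ψ = 0.5000: g = 0.06001, g' = -0.3718 → ψ = 0.6614
  ψ = 0.6614: g = 0.00129, g' = -0.3616 → ψ = 0.6649
Converged at ψ = 0.6649.
Compositions from xᵢ = zᵢ/(1+ψ(Kᵢ−1)), yᵢ = Kᵢxᵢ:
  cyclohexane: x = 0.1215, y = 0.3146
  n-heptane: x = 0.1244, y = 0.1865
  toluene: x = 0.1292, y = 0.1460
  ethylbenzene: x = 0.5157, y = 0.3146
  o-xylene: x = 0.1092, y = 0.0382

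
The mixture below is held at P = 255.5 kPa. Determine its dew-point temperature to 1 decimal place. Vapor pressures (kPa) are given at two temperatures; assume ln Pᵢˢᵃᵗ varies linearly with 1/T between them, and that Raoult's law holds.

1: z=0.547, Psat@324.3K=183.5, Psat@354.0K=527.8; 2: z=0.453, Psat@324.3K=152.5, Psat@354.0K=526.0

T = 334.6 K

Dew-point temperature: Σzᵢ·P/Pᵢˢᵃᵗ(T) = 1. Interpolate ln Pᵢˢᵃᵗ = aᵢ + bᵢ/T.
  T = 324.3 K: ΣzᵢP/Pᵢˢᵃᵗ = 1.5206
  T = 354.0 K: ΣzᵢP/Pᵢˢᵃᵗ = 0.4848
  T = 339.1 K: ΣzᵢP/Pᵢˢᵃᵗ = 0.8382
  T = 331.7 K: ΣzᵢP/Pᵢˢᵃᵗ = 1.1211
  T = 335.4 K: ΣzᵢP/Pᵢˢᵃᵗ = 0.9678
  T = 333.5 K: ΣzᵢP/Pᵢˢᵃᵗ = 1.0433
Interpolating between 333.5 K and 335.4 K gives T ≈ 334.6 K.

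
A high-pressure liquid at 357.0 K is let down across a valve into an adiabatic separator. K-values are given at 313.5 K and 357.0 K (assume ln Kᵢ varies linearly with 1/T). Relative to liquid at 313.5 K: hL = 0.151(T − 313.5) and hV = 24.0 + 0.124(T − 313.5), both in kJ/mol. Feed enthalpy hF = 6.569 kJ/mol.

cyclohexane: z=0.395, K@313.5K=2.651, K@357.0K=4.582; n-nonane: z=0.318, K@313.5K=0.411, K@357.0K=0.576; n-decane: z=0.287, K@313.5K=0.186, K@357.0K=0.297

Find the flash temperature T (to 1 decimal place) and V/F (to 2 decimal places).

T = 318.2 K, V/F = 0.25

Adiabatic flash: solve Rachford–Rice at each trial T, then check hF = ψ·hV(T) + (1−ψ)·hL(T).
  T = 313.5 K: K = (2.651, 0.411, 0.186), RR gives ψ = 0.199, H_out = 4.774 kJ/mol
  T = 357.0 K: K = (4.582, 0.576, 0.297), RR gives ψ = 0.523, H_out = 18.508 kJ/mol
  T = 335.2 K: K = (3.545, 0.492, 0.239), RR gives ψ = 0.383, H_out = 12.242 kJ/mol
  T = 324.4 K: K = (3.083, 0.451, 0.212), RR gives ψ = 0.301, H_out = 8.779 kJ/mol
  T = 318.9 K: K = (2.860, 0.431, 0.198), RR gives ψ = 0.253, H_out = 6.843 kJ/mol
  T = 316.2 K: K = (2.755, 0.421, 0.192), RR gives ψ = 0.227, H_out = 5.832 kJ/mol
  T = 317.5 K: K = (2.805, 0.426, 0.195), RR gives ψ = 0.239, H_out = 6.324 kJ/mol
Linear interpolation between T = 317.5 (H_out = 6.324) and T = 318.9 (H_out = 6.843) on hF = 6.569 gives T ≈ 318.2 K, at which ψ = 0.25.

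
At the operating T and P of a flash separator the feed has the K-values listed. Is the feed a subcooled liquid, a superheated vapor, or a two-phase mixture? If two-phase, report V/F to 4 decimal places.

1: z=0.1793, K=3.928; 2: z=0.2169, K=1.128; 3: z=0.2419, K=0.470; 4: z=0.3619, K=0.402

ΣzᵢKᵢ = 1.2081; Σzᵢ/Kᵢ = 1.6529.
Both exceed 1, so a two-phase solution exists.
Material balance + equilibrium reduce to Σ zᵢ(Kᵢ−1)/(1+ψ(Kᵢ−1)) = 0.
Iterate (Newton) starting at ψ = 0.5:
  ψ = 0.5000: g = -0.24400, g' = -0.6455 → ψ = 0.1220
  ψ = 0.1220: g = 0.04365, g' = -1.0663 → ψ = 0.1629
  ψ = 0.1629: g = 0.00253, g' = -0.9483 → ψ = 0.1656
Converged at ψ = 0.1656.

two-phase, V/F = 0.1656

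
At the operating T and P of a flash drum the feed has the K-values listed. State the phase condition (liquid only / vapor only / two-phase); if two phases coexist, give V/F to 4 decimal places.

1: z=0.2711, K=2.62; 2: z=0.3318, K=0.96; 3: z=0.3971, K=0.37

ΣzᵢKᵢ = 1.1757; Σzᵢ/Kᵢ = 1.5223.
Both exceed 1, so a two-phase solution exists.
Let ψ = V/F and solve Σ zᵢ(Kᵢ−1)/(1+ψ(Kᵢ−1)) = 0.
Newton–Raphson from ψ = 0.5:
  ψ = 0.5000: g = -0.13612, g' = -0.5536 → ψ = 0.2541
  ψ = 0.2541: g = -0.00017, g' = -0.5810 → ψ = 0.2538
Converged at ψ = 0.2538.

two-phase, V/F = 0.2538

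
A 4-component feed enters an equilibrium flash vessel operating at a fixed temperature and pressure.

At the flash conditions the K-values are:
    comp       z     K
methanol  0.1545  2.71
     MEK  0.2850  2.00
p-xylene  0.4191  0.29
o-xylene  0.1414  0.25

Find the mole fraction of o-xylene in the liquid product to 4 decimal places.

Rachford–Rice: g(β) = Σ zᵢ(Kᵢ−1)/(1+β(Kᵢ−1)) = 0.
Feasibility: ΣzᵢKᵢ = 1.1456, Σzᵢ/Kᵢ = 2.2103 — both > 1, two phases present.
Newton–Raphson from β = 0.68:
  β = 0.6800: g = -0.49996, g' = -1.3186 → β = 0.3008
  β = 0.3008: g = -0.12180, g' = -0.8397 → β = 0.1558
  β = 0.1558: g = 0.00055, g' = -0.8641 → β = 0.1564
Converged at β = 0.1564.
Compositions from xᵢ = zᵢ/(1+β(Kᵢ−1)), yᵢ = Kᵢxᵢ:
  methanol: x = 0.1219, y = 0.3303
  MEK: x = 0.2464, y = 0.4929
  p-xylene: x = 0.4715, y = 0.1367
  o-xylene: x = 0.1602, y = 0.0400

x_o-xylene = 0.1602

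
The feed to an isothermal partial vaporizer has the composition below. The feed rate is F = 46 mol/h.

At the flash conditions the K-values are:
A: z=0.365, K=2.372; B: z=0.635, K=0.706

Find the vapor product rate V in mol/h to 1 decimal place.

Let ψ = V/F and solve Σ zᵢ(Kᵢ−1)/(1+ψ(Kᵢ−1)) = 0.
Feasibility: ΣzᵢKᵢ = 1.314, Σzᵢ/Kᵢ = 1.053 — both > 1, two phases present.
Binary case is linear: z₁(K₁−1)(1+ψ(K₂−1)) + z₂(K₂−1)(1+ψ(K₁−1)) = 0
⇒ ψ = [z₁(K₁−1)+z₂(K₂−1)] / [−(K₁−1)(K₂−1)] = 0.3141/0.4034 = 0.779
Then V = ψ·F = 0.7787·46 = 35.8 mol/h and L = F − V = 10.2 mol/h.

V = 35.8 mol/h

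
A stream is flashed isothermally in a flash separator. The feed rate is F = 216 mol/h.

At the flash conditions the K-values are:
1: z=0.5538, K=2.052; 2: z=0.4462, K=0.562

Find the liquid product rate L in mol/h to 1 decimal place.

Binary case is linear: z₁(K₁−1)(1+ψ(K₂−1)) + z₂(K₂−1)(1+ψ(K₁−1)) = 0
⇒ ψ = [z₁(K₁−1)+z₂(K₂−1)] / [−(K₁−1)(K₂−1)] = 0.38716/0.46078 = 0.8402
Then V = ψ·F = 0.8402·216 = 181.5 mol/h and L = F − V = 34.5 mol/h.

L = 34.5 mol/h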